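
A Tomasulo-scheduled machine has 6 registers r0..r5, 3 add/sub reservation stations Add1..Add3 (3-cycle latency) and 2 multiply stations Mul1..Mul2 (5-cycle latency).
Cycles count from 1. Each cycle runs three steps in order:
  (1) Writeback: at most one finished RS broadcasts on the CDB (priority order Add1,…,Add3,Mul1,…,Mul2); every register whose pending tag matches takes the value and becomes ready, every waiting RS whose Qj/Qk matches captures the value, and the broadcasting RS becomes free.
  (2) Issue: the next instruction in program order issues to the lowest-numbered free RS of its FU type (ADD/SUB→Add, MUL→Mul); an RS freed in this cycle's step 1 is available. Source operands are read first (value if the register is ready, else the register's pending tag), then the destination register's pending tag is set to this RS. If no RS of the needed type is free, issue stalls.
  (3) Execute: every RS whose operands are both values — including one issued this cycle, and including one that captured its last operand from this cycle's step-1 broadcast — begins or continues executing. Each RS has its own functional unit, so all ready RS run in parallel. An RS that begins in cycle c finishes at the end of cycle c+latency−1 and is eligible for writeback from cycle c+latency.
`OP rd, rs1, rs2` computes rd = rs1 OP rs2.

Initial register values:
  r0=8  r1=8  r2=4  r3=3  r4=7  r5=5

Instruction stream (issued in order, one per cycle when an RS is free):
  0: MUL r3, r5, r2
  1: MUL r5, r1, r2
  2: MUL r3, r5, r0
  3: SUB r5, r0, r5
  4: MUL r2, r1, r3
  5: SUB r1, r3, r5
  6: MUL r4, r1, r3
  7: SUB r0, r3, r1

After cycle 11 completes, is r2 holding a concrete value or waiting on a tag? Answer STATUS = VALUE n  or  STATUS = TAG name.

STATUS = TAG Mul2

  c1: issue MUL r3<-Mul1  regs: r0:8,r1:8,r2:4,r3:Mul1,r4:7,r5:5
  c2: issue MUL r5<-Mul2  regs: r0:8,r1:8,r2:4,r3:Mul1,r4:7,r5:Mul2
  c3: stall  regs: r0:8,r1:8,r2:4,r3:Mul1,r4:7,r5:Mul2
  c4: stall  regs: r0:8,r1:8,r2:4,r3:Mul1,r4:7,r5:Mul2
  c5: stall  regs: r0:8,r1:8,r2:4,r3:Mul1,r4:7,r5:Mul2
  c6: CDB Mul1=20; issue MUL r3<-Mul1  regs: r0:8,r1:8,r2:4,r3:Mul1,r4:7,r5:Mul2
  c7: CDB Mul2=32; issue SUB r5<-Add1  regs: r0:8,r1:8,r2:4,r3:Mul1,r4:7,r5:Add1
  c8: issue MUL r2<-Mul2  regs: r0:8,r1:8,r2:Mul2,r3:Mul1,r4:7,r5:Add1
  c9: issue SUB r1<-Add2  regs: r0:8,r1:Add2,r2:Mul2,r3:Mul1,r4:7,r5:Add1
  c10: CDB Add1=-24; stall  regs: r0:8,r1:Add2,r2:Mul2,r3:Mul1,r4:7,r5:-24
  c11: stall  regs: r0:8,r1:Add2,r2:Mul2,r3:Mul1,r4:7,r5:-24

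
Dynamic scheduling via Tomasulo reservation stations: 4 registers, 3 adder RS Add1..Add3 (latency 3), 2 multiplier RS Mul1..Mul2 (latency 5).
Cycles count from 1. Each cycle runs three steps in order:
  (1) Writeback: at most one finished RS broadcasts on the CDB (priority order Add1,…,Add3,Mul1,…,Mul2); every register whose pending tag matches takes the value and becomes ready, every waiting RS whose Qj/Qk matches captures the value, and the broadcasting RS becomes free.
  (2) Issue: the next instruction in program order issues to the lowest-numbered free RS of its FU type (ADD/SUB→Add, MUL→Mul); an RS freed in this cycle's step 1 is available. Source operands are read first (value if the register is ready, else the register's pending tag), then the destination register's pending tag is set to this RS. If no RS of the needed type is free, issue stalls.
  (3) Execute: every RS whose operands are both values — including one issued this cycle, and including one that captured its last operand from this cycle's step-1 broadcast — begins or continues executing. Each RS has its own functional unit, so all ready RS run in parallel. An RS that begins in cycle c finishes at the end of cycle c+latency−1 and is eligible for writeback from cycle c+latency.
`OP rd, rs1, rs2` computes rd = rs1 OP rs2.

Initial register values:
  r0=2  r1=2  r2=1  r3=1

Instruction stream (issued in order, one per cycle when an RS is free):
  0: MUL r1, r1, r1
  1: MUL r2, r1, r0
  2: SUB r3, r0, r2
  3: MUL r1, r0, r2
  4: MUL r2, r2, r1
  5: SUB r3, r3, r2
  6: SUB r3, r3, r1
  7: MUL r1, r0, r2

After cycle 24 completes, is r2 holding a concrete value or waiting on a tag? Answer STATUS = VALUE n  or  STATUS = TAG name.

STATUS = VALUE 128

  c1: issue MUL r1<-Mul1  regs: r0:2,r1:Mul1,r2:1,r3:1
  c2: issue MUL r2<-Mul2  regs: r0:2,r1:Mul1,r2:Mul2,r3:1
  c3: issue SUB r3<-Add1  regs: r0:2,r1:Mul1,r2:Mul2,r3:Add1
  c4: stall  regs: r0:2,r1:Mul1,r2:Mul2,r3:Add1
  c5: stall  regs: r0:2,r1:Mul1,r2:Mul2,r3:Add1
  c6: CDB Mul1=4; issue MUL r1<-Mul1  regs: r0:2,r1:Mul1,r2:Mul2,r3:Add1
  c7: stall  regs: r0:2,r1:Mul1,r2:Mul2,r3:Add1
  c8: stall  regs: r0:2,r1:Mul1,r2:Mul2,r3:Add1
  c9: stall  regs: r0:2,r1:Mul1,r2:Mul2,r3:Add1
  c10: stall  regs: r0:2,r1:Mul1,r2:Mul2,r3:Add1
  c11: CDB Mul2=8; issue MUL r2<-Mul2  regs: r0:2,r1:Mul1,r2:Mul2,r3:Add1
  c12: issue SUB r3<-Add2  regs: r0:2,r1:Mul1,r2:Mul2,r3:Add2
  c13: issue SUB r3<-Add3  regs: r0:2,r1:Mul1,r2:Mul2,r3:Add3
  c14: CDB Add1=-6; stall  regs: r0:2,r1:Mul1,r2:Mul2,r3:Add3
  c15: stall  regs: r0:2,r1:Mul1,r2:Mul2,r3:Add3
  c16: CDB Mul1=16; issue MUL r1<-Mul1  regs: r0:2,r1:Mul1,r2:Mul2,r3:Add3
  c17: -  regs: r0:2,r1:Mul1,r2:Mul2,r3:Add3
  c18: -  regs: r0:2,r1:Mul1,r2:Mul2,r3:Add3
  c19: -  regs: r0:2,r1:Mul1,r2:Mul2,r3:Add3
  c20: -  regs: r0:2,r1:Mul1,r2:Mul2,r3:Add3
  c21: CDB Mul2=128  regs: r0:2,r1:Mul1,r2:128,r3:Add3
  c22: -  regs: r0:2,r1:Mul1,r2:128,r3:Add3
  c23: -  regs: r0:2,r1:Mul1,r2:128,r3:Add3
  c24: CDB Add2=-134  regs: r0:2,r1:Mul1,r2:128,r3:Add3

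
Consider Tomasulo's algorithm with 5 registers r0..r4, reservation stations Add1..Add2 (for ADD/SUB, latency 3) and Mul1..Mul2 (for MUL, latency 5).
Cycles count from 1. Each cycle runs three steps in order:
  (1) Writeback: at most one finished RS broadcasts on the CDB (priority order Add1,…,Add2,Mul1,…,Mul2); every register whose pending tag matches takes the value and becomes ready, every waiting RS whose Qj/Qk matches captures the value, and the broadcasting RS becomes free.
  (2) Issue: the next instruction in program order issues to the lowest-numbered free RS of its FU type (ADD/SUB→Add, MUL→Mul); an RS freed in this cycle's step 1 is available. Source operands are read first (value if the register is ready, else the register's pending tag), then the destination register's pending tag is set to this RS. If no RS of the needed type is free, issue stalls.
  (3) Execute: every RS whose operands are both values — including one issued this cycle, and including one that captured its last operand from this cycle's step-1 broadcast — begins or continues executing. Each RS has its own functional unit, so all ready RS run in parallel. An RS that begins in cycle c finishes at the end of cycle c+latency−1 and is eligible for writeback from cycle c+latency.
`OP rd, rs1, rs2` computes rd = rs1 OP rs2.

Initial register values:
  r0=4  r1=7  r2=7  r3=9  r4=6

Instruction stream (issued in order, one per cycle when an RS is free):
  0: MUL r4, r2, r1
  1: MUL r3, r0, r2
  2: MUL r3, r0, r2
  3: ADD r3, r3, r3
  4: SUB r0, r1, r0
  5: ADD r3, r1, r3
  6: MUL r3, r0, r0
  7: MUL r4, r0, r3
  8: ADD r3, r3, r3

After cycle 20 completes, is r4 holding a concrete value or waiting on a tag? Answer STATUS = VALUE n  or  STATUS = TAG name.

STATUS = TAG Mul2

cycle 1: issue MUL r4<-Mul1 // r0:4,r1:7,r2:7,r3:9,r4:Mul1
cycle 2: issue MUL r3<-Mul2 // r0:4,r1:7,r2:7,r3:Mul2,r4:Mul1
cycle 3: stall // r0:4,r1:7,r2:7,r3:Mul2,r4:Mul1
cycle 4: stall // r0:4,r1:7,r2:7,r3:Mul2,r4:Mul1
cycle 5: stall // r0:4,r1:7,r2:7,r3:Mul2,r4:Mul1
cycle 6: CDB Mul1=49; issue MUL r3<-Mul1 // r0:4,r1:7,r2:7,r3:Mul1,r4:49
cycle 7: CDB Mul2=28; issue ADD r3<-Add1 // r0:4,r1:7,r2:7,r3:Add1,r4:49
cycle 8: issue SUB r0<-Add2 // r0:Add2,r1:7,r2:7,r3:Add1,r4:49
cycle 9: stall // r0:Add2,r1:7,r2:7,r3:Add1,r4:49
cycle 10: stall // r0:Add2,r1:7,r2:7,r3:Add1,r4:49
cycle 11: CDB Add2=3; issue ADD r3<-Add2 // r0:3,r1:7,r2:7,r3:Add2,r4:49
cycle 12: CDB Mul1=28; issue MUL r3<-Mul1 // r0:3,r1:7,r2:7,r3:Mul1,r4:49
cycle 13: issue MUL r4<-Mul2 // r0:3,r1:7,r2:7,r3:Mul1,r4:Mul2
cycle 14: stall // r0:3,r1:7,r2:7,r3:Mul1,r4:Mul2
cycle 15: CDB Add1=56; issue ADD r3<-Add1 // r0:3,r1:7,r2:7,r3:Add1,r4:Mul2
cycle 16: - // r0:3,r1:7,r2:7,r3:Add1,r4:Mul2
cycle 17: CDB Mul1=9 // r0:3,r1:7,r2:7,r3:Add1,r4:Mul2
cycle 18: CDB Add2=63 // r0:3,r1:7,r2:7,r3:Add1,r4:Mul2
cycle 19: - // r0:3,r1:7,r2:7,r3:Add1,r4:Mul2
cycle 20: CDB Add1=18 // r0:3,r1:7,r2:7,r3:18,r4:Mul2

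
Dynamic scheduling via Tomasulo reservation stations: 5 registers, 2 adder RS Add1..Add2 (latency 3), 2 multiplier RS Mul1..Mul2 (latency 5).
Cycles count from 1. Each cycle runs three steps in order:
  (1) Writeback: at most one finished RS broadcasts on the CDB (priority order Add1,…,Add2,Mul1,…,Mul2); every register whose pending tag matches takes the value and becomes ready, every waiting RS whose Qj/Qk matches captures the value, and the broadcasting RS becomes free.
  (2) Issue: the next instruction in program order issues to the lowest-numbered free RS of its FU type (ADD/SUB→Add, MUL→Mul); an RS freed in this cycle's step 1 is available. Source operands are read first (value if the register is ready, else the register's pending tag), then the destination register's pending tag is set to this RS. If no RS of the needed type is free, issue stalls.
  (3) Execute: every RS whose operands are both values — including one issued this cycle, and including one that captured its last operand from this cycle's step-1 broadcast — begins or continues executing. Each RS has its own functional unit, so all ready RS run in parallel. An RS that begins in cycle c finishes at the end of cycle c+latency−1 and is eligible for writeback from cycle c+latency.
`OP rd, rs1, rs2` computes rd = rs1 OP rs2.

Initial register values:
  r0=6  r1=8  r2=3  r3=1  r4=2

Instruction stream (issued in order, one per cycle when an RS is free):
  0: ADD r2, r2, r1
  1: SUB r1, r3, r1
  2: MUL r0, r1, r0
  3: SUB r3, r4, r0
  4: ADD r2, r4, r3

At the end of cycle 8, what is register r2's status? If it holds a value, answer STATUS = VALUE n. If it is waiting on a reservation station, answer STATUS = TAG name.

  c1: issue ADD r2<-Add1  regs: r0:6,r1:8,r2:Add1,r3:1,r4:2
  c2: issue SUB r1<-Add2  regs: r0:6,r1:Add2,r2:Add1,r3:1,r4:2
  c3: issue MUL r0<-Mul1  regs: r0:Mul1,r1:Add2,r2:Add1,r3:1,r4:2
  c4: CDB Add1=11; issue SUB r3<-Add1  regs: r0:Mul1,r1:Add2,r2:11,r3:Add1,r4:2
  c5: CDB Add2=-7; issue ADD r2<-Add2  regs: r0:Mul1,r1:-7,r2:Add2,r3:Add1,r4:2
  c6: -  regs: r0:Mul1,r1:-7,r2:Add2,r3:Add1,r4:2
  c7: -  regs: r0:Mul1,r1:-7,r2:Add2,r3:Add1,r4:2
  c8: -  regs: r0:Mul1,r1:-7,r2:Add2,r3:Add1,r4:2

STATUS = TAG Add2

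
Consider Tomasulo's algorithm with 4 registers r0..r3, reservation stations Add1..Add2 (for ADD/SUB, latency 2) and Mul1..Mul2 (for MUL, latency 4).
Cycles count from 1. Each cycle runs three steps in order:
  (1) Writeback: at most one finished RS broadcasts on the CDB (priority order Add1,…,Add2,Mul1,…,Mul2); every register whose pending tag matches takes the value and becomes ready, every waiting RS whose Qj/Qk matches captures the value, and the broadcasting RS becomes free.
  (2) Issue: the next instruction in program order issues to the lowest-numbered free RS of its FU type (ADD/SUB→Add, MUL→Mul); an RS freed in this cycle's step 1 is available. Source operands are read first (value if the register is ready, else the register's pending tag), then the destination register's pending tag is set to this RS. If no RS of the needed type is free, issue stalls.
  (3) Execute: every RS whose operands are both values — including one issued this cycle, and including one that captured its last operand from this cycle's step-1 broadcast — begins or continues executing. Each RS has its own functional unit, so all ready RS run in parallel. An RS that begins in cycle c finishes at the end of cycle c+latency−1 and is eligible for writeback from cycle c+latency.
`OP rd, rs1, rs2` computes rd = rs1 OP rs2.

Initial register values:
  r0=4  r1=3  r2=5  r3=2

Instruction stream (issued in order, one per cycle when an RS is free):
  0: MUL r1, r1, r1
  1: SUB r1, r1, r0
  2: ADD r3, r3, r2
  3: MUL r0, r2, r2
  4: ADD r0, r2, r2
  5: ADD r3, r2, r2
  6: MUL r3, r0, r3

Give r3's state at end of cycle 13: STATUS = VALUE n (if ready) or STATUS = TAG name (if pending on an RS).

cycle 1: issue MUL r1<-Mul1 // r0:4,r1:Mul1,r2:5,r3:2
cycle 2: issue SUB r1<-Add1 // r0:4,r1:Add1,r2:5,r3:2
cycle 3: issue ADD r3<-Add2 // r0:4,r1:Add1,r2:5,r3:Add2
cycle 4: issue MUL r0<-Mul2 // r0:Mul2,r1:Add1,r2:5,r3:Add2
cycle 5: CDB Add2=7; issue ADD r0<-Add2 // r0:Add2,r1:Add1,r2:5,r3:7
cycle 6: CDB Mul1=9; stall // r0:Add2,r1:Add1,r2:5,r3:7
cycle 7: CDB Add2=10; issue ADD r3<-Add2 // r0:10,r1:Add1,r2:5,r3:Add2
cycle 8: CDB Add1=5; issue MUL r3<-Mul1 // r0:10,r1:5,r2:5,r3:Mul1
cycle 9: CDB Add2=10 // r0:10,r1:5,r2:5,r3:Mul1
cycle 10: CDB Mul2=25 // r0:10,r1:5,r2:5,r3:Mul1
cycle 11: - // r0:10,r1:5,r2:5,r3:Mul1
cycle 12: - // r0:10,r1:5,r2:5,r3:Mul1
cycle 13: CDB Mul1=100 // r0:10,r1:5,r2:5,r3:100

STATUS = VALUE 100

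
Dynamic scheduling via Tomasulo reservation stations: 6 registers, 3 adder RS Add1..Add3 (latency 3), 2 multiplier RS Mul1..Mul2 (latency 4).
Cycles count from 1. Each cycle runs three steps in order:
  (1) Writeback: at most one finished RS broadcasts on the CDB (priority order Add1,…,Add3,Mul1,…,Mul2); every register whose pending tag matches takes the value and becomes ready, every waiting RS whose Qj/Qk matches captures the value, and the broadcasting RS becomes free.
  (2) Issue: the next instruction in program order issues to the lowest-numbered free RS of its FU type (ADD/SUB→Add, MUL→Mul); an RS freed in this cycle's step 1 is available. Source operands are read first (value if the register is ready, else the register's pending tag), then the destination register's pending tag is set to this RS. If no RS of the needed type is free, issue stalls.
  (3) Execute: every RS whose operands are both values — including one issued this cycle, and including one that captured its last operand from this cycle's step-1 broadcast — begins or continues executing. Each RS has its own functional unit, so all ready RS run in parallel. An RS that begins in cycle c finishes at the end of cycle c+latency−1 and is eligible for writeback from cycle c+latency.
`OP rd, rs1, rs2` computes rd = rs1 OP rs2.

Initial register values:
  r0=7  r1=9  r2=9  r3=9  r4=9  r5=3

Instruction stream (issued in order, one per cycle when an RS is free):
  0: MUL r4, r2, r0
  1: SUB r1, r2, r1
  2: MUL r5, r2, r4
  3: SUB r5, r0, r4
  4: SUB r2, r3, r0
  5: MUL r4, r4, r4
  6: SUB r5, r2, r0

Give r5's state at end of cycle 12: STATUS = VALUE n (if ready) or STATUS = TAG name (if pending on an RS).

STATUS = VALUE -5

cycle 1: issue MUL r4<-Mul1 // r0:7,r1:9,r2:9,r3:9,r4:Mul1,r5:3
cycle 2: issue SUB r1<-Add1 // r0:7,r1:Add1,r2:9,r3:9,r4:Mul1,r5:3
cycle 3: issue MUL r5<-Mul2 // r0:7,r1:Add1,r2:9,r3:9,r4:Mul1,r5:Mul2
cycle 4: issue SUB r5<-Add2 // r0:7,r1:Add1,r2:9,r3:9,r4:Mul1,r5:Add2
cycle 5: CDB Add1=0; issue SUB r2<-Add1 // r0:7,r1:0,r2:Add1,r3:9,r4:Mul1,r5:Add2
cycle 6: CDB Mul1=63; issue MUL r4<-Mul1 // r0:7,r1:0,r2:Add1,r3:9,r4:Mul1,r5:Add2
cycle 7: issue SUB r5<-Add3 // r0:7,r1:0,r2:Add1,r3:9,r4:Mul1,r5:Add3
cycle 8: CDB Add1=2 // r0:7,r1:0,r2:2,r3:9,r4:Mul1,r5:Add3
cycle 9: CDB Add2=-56 // r0:7,r1:0,r2:2,r3:9,r4:Mul1,r5:Add3
cycle 10: CDB Mul1=3969 // r0:7,r1:0,r2:2,r3:9,r4:3969,r5:Add3
cycle 11: CDB Add3=-5 // r0:7,r1:0,r2:2,r3:9,r4:3969,r5:-5
cycle 12: CDB Mul2=567 // r0:7,r1:0,r2:2,r3:9,r4:3969,r5:-5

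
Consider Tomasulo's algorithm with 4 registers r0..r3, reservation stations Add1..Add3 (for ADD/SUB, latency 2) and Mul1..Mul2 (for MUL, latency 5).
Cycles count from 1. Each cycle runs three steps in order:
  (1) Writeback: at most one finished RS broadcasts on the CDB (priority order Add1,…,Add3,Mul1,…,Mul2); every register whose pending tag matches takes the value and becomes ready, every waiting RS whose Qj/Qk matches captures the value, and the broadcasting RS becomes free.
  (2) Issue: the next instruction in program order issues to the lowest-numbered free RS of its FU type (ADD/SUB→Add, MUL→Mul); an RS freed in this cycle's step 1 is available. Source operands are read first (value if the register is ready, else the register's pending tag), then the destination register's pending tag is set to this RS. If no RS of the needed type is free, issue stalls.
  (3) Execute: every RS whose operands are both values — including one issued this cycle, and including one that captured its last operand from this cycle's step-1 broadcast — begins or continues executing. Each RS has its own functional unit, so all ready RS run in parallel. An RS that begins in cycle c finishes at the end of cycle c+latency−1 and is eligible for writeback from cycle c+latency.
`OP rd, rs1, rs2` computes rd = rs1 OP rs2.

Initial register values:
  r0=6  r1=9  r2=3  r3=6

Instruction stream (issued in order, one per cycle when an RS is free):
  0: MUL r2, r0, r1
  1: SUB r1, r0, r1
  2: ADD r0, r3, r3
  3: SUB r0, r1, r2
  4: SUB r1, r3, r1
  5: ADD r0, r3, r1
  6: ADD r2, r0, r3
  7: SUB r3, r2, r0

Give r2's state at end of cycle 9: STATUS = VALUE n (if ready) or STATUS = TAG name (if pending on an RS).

STATUS = TAG Add2

  c1: issue MUL r2<-Mul1  regs: r0:6,r1:9,r2:Mul1,r3:6
  c2: issue SUB r1<-Add1  regs: r0:6,r1:Add1,r2:Mul1,r3:6
  c3: issue ADD r0<-Add2  regs: r0:Add2,r1:Add1,r2:Mul1,r3:6
  c4: CDB Add1=-3; issue SUB r0<-Add1  regs: r0:Add1,r1:-3,r2:Mul1,r3:6
  c5: CDB Add2=12; issue SUB r1<-Add2  regs: r0:Add1,r1:Add2,r2:Mul1,r3:6
  c6: CDB Mul1=54; issue ADD r0<-Add3  regs: r0:Add3,r1:Add2,r2:54,r3:6
  c7: CDB Add2=9; issue ADD r2<-Add2  regs: r0:Add3,r1:9,r2:Add2,r3:6
  c8: CDB Add1=-57; issue SUB r3<-Add1  regs: r0:Add3,r1:9,r2:Add2,r3:Add1
  c9: CDB Add3=15  regs: r0:15,r1:9,r2:Add2,r3:Add1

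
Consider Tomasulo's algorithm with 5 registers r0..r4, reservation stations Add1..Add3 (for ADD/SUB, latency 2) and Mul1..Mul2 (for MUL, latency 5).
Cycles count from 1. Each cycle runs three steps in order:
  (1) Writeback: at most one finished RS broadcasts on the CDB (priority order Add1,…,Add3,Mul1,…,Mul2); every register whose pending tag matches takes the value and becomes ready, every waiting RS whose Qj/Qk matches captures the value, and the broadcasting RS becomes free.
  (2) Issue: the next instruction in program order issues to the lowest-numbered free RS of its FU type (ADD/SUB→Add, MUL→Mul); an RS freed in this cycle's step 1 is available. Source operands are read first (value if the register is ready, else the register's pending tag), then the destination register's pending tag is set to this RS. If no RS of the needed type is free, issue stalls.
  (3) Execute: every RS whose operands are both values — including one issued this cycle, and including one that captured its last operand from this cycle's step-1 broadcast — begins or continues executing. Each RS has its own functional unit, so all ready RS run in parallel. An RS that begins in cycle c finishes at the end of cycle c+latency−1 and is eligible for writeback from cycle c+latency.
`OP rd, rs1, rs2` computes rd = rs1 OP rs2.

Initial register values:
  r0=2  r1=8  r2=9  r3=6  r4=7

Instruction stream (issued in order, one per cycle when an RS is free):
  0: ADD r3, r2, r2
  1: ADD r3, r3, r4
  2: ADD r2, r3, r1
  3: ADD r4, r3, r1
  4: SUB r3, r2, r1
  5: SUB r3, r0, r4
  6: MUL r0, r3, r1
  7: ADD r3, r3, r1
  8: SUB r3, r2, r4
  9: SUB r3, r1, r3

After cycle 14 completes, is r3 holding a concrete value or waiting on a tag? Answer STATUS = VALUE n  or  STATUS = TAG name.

STATUS = VALUE 8

cycle 1: issue ADD r3<-Add1 // r0:2,r1:8,r2:9,r3:Add1,r4:7
cycle 2: issue ADD r3<-Add2 // r0:2,r1:8,r2:9,r3:Add2,r4:7
cycle 3: CDB Add1=18; issue ADD r2<-Add1 // r0:2,r1:8,r2:Add1,r3:Add2,r4:7
cycle 4: issue ADD r4<-Add3 // r0:2,r1:8,r2:Add1,r3:Add2,r4:Add3
cycle 5: CDB Add2=25; issue SUB r3<-Add2 // r0:2,r1:8,r2:Add1,r3:Add2,r4:Add3
cycle 6: stall // r0:2,r1:8,r2:Add1,r3:Add2,r4:Add3
cycle 7: CDB Add1=33; issue SUB r3<-Add1 // r0:2,r1:8,r2:33,r3:Add1,r4:Add3
cycle 8: CDB Add3=33; issue MUL r0<-Mul1 // r0:Mul1,r1:8,r2:33,r3:Add1,r4:33
cycle 9: CDB Add2=25; issue ADD r3<-Add2 // r0:Mul1,r1:8,r2:33,r3:Add2,r4:33
cycle 10: CDB Add1=-31; issue SUB r3<-Add1 // r0:Mul1,r1:8,r2:33,r3:Add1,r4:33
cycle 11: issue SUB r3<-Add3 // r0:Mul1,r1:8,r2:33,r3:Add3,r4:33
cycle 12: CDB Add1=0 // r0:Mul1,r1:8,r2:33,r3:Add3,r4:33
cycle 13: CDB Add2=-23 // r0:Mul1,r1:8,r2:33,r3:Add3,r4:33
cycle 14: CDB Add3=8 // r0:Mul1,r1:8,r2:33,r3:8,r4:33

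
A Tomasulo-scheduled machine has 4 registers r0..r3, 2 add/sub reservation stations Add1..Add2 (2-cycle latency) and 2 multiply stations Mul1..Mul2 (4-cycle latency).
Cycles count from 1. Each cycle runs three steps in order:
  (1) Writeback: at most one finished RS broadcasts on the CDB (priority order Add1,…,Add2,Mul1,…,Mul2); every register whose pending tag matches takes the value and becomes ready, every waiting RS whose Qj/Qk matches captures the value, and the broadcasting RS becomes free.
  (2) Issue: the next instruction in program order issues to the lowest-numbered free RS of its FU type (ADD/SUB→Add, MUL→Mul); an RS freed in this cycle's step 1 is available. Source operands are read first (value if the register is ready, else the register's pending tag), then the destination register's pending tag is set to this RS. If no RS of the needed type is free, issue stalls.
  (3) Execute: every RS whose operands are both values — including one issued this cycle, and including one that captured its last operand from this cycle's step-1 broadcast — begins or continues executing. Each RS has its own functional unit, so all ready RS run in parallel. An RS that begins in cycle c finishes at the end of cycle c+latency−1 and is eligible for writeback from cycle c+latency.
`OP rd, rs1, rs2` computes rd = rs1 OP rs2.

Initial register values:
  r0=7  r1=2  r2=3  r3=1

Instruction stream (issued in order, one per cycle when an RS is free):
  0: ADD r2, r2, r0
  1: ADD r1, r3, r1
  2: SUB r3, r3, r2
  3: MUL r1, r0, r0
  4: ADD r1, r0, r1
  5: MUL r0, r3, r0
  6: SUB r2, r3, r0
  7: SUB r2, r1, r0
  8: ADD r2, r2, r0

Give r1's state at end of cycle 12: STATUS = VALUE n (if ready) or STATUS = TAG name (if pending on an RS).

  c1: issue ADD r2<-Add1  regs: r0:7,r1:2,r2:Add1,r3:1
  c2: issue ADD r1<-Add2  regs: r0:7,r1:Add2,r2:Add1,r3:1
  c3: CDB Add1=10; issue SUB r3<-Add1  regs: r0:7,r1:Add2,r2:10,r3:Add1
  c4: CDB Add2=3; issue MUL r1<-Mul1  regs: r0:7,r1:Mul1,r2:10,r3:Add1
  c5: CDB Add1=-9; issue ADD r1<-Add1  regs: r0:7,r1:Add1,r2:10,r3:-9
  c6: issue MUL r0<-Mul2  regs: r0:Mul2,r1:Add1,r2:10,r3:-9
  c7: issue SUB r2<-Add2  regs: r0:Mul2,r1:Add1,r2:Add2,r3:-9
  c8: CDB Mul1=49; stall  regs: r0:Mul2,r1:Add1,r2:Add2,r3:-9
  c9: stall  regs: r0:Mul2,r1:Add1,r2:Add2,r3:-9
  c10: CDB Add1=56; issue SUB r2<-Add1  regs: r0:Mul2,r1:56,r2:Add1,r3:-9
  c11: CDB Mul2=-63; stall  regs: r0:-63,r1:56,r2:Add1,r3:-9
  c12: stall  regs: r0:-63,r1:56,r2:Add1,r3:-9

STATUS = VALUE 56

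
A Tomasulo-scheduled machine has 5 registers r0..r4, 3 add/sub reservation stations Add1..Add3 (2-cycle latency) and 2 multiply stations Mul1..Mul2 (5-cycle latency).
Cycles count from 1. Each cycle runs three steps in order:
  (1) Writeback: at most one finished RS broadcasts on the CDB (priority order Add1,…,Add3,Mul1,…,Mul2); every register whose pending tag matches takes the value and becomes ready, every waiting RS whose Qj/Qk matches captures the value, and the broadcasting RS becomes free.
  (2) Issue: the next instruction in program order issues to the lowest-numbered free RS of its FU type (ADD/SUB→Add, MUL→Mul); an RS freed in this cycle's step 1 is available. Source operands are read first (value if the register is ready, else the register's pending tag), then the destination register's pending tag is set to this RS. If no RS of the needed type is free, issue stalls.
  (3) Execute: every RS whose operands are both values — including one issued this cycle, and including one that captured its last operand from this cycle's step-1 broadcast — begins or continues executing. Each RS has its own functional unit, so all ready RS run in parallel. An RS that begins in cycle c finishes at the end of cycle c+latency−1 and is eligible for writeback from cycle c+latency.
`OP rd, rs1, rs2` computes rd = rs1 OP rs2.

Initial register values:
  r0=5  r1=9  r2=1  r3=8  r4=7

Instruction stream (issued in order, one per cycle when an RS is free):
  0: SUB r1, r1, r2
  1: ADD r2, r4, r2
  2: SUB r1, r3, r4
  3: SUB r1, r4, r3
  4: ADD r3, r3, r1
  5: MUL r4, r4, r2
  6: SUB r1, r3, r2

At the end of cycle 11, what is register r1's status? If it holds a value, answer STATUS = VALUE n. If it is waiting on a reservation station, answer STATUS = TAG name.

STATUS = VALUE -1

c1: issue SUB r1<-Add1 | r0:5,r1:Add1,r2:1,r3:8,r4:7
c2: issue ADD r2<-Add2 | r0:5,r1:Add1,r2:Add2,r3:8,r4:7
c3: CDB Add1=8; issue SUB r1<-Add1 | r0:5,r1:Add1,r2:Add2,r3:8,r4:7
c4: CDB Add2=8; issue SUB r1<-Add2 | r0:5,r1:Add2,r2:8,r3:8,r4:7
c5: CDB Add1=1; issue ADD r3<-Add1 | r0:5,r1:Add2,r2:8,r3:Add1,r4:7
c6: CDB Add2=-1; issue MUL r4<-Mul1 | r0:5,r1:-1,r2:8,r3:Add1,r4:Mul1
c7: issue SUB r1<-Add2 | r0:5,r1:Add2,r2:8,r3:Add1,r4:Mul1
c8: CDB Add1=7 | r0:5,r1:Add2,r2:8,r3:7,r4:Mul1
c9: - | r0:5,r1:Add2,r2:8,r3:7,r4:Mul1
c10: CDB Add2=-1 | r0:5,r1:-1,r2:8,r3:7,r4:Mul1
c11: CDB Mul1=56 | r0:5,r1:-1,r2:8,r3:7,r4:56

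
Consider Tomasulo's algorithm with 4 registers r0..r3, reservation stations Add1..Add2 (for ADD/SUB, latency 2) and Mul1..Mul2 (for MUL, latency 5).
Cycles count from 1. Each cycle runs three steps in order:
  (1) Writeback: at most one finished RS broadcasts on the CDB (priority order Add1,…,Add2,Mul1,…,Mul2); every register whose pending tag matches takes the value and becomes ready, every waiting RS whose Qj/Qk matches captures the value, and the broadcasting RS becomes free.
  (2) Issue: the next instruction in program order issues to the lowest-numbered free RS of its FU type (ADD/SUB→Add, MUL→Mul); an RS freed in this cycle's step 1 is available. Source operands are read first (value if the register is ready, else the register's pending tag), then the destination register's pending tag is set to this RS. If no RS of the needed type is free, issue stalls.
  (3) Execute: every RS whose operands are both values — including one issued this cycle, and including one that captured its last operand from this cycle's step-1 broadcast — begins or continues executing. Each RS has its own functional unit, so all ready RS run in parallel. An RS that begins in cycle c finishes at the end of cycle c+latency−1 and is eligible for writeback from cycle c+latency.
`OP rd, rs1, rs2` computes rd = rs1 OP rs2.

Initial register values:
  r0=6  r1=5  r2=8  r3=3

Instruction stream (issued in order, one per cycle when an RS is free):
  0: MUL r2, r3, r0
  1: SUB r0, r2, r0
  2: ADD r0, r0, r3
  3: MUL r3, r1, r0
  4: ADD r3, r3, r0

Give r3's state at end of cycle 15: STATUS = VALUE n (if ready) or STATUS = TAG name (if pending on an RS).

c1: issue MUL r2<-Mul1 | r0:6,r1:5,r2:Mul1,r3:3
c2: issue SUB r0<-Add1 | r0:Add1,r1:5,r2:Mul1,r3:3
c3: issue ADD r0<-Add2 | r0:Add2,r1:5,r2:Mul1,r3:3
c4: issue MUL r3<-Mul2 | r0:Add2,r1:5,r2:Mul1,r3:Mul2
c5: stall | r0:Add2,r1:5,r2:Mul1,r3:Mul2
c6: CDB Mul1=18; stall | r0:Add2,r1:5,r2:18,r3:Mul2
c7: stall | r0:Add2,r1:5,r2:18,r3:Mul2
c8: CDB Add1=12; issue ADD r3<-Add1 | r0:Add2,r1:5,r2:18,r3:Add1
c9: - | r0:Add2,r1:5,r2:18,r3:Add1
c10: CDB Add2=15 | r0:15,r1:5,r2:18,r3:Add1
c11: - | r0:15,r1:5,r2:18,r3:Add1
c12: - | r0:15,r1:5,r2:18,r3:Add1
c13: - | r0:15,r1:5,r2:18,r3:Add1
c14: - | r0:15,r1:5,r2:18,r3:Add1
c15: CDB Mul2=75 | r0:15,r1:5,r2:18,r3:Add1

STATUS = TAG Add1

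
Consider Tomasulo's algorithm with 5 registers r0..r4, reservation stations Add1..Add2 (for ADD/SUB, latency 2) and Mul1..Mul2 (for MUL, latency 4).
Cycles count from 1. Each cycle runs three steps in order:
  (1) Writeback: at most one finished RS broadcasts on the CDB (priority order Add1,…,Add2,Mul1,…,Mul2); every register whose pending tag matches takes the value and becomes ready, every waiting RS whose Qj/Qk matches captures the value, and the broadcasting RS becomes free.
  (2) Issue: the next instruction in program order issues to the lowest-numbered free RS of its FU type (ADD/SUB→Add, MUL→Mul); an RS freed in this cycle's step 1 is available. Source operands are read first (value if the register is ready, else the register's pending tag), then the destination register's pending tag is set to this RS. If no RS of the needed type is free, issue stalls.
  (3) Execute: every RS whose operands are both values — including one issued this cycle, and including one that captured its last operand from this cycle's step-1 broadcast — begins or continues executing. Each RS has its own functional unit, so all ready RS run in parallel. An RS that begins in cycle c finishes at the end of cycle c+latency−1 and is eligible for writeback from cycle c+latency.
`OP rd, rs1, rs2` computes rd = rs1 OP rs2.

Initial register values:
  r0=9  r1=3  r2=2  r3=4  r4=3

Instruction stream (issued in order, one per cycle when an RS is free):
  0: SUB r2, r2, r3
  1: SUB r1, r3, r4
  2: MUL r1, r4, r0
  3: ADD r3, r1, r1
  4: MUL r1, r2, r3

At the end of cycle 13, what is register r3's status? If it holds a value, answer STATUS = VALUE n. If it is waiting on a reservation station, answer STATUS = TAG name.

STATUS = VALUE 54

cycle 1: issue SUB r2<-Add1 // r0:9,r1:3,r2:Add1,r3:4,r4:3
cycle 2: issue SUB r1<-Add2 // r0:9,r1:Add2,r2:Add1,r3:4,r4:3
cycle 3: CDB Add1=-2; issue MUL r1<-Mul1 // r0:9,r1:Mul1,r2:-2,r3:4,r4:3
cycle 4: CDB Add2=1; issue ADD r3<-Add1 // r0:9,r1:Mul1,r2:-2,r3:Add1,r4:3
cycle 5: issue MUL r1<-Mul2 // r0:9,r1:Mul2,r2:-2,r3:Add1,r4:3
cycle 6: - // r0:9,r1:Mul2,r2:-2,r3:Add1,r4:3
cycle 7: CDB Mul1=27 // r0:9,r1:Mul2,r2:-2,r3:Add1,r4:3
cycle 8: - // r0:9,r1:Mul2,r2:-2,r3:Add1,r4:3
cycle 9: CDB Add1=54 // r0:9,r1:Mul2,r2:-2,r3:54,r4:3
cycle 10: - // r0:9,r1:Mul2,r2:-2,r3:54,r4:3
cycle 11: - // r0:9,r1:Mul2,r2:-2,r3:54,r4:3
cycle 12: - // r0:9,r1:Mul2,r2:-2,r3:54,r4:3
cycle 13: CDB Mul2=-108 // r0:9,r1:-108,r2:-2,r3:54,r4:3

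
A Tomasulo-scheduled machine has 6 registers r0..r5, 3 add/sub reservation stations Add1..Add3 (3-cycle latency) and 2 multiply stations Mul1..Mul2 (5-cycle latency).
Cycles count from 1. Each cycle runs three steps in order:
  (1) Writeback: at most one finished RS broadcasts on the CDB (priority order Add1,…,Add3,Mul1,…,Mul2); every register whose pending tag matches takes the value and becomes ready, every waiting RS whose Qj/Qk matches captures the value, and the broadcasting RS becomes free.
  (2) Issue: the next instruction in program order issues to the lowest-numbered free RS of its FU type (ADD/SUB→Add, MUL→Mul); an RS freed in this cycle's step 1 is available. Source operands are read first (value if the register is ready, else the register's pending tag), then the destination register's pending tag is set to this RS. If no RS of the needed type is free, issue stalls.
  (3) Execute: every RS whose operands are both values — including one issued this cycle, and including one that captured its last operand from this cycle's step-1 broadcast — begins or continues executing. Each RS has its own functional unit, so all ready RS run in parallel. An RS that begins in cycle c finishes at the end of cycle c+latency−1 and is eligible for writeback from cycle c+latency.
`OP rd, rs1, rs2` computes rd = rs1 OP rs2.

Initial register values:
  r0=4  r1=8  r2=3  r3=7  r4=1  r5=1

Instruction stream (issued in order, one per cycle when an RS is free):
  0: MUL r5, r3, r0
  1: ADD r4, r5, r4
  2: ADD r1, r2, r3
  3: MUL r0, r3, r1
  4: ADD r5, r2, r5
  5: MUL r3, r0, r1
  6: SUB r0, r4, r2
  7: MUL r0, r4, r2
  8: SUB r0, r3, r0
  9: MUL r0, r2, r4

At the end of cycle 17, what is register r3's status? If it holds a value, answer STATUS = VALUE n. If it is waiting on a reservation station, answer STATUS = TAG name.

STATUS = VALUE 700

cycle 1: issue MUL r5<-Mul1 // r0:4,r1:8,r2:3,r3:7,r4:1,r5:Mul1
cycle 2: issue ADD r4<-Add1 // r0:4,r1:8,r2:3,r3:7,r4:Add1,r5:Mul1
cycle 3: issue ADD r1<-Add2 // r0:4,r1:Add2,r2:3,r3:7,r4:Add1,r5:Mul1
cycle 4: issue MUL r0<-Mul2 // r0:Mul2,r1:Add2,r2:3,r3:7,r4:Add1,r5:Mul1
cycle 5: issue ADD r5<-Add3 // r0:Mul2,r1:Add2,r2:3,r3:7,r4:Add1,r5:Add3
cycle 6: CDB Add2=10; stall // r0:Mul2,r1:10,r2:3,r3:7,r4:Add1,r5:Add3
cycle 7: CDB Mul1=28; issue MUL r3<-Mul1 // r0:Mul2,r1:10,r2:3,r3:Mul1,r4:Add1,r5:Add3
cycle 8: issue SUB r0<-Add2 // r0:Add2,r1:10,r2:3,r3:Mul1,r4:Add1,r5:Add3
cycle 9: stall // r0:Add2,r1:10,r2:3,r3:Mul1,r4:Add1,r5:Add3
cycle 10: CDB Add1=29; stall // r0:Add2,r1:10,r2:3,r3:Mul1,r4:29,r5:Add3
cycle 11: CDB Add3=31; stall // r0:Add2,r1:10,r2:3,r3:Mul1,r4:29,r5:31
cycle 12: CDB Mul2=70; issue MUL r0<-Mul2 // r0:Mul2,r1:10,r2:3,r3:Mul1,r4:29,r5:31
cycle 13: CDB Add2=26; issue SUB r0<-Add1 // r0:Add1,r1:10,r2:3,r3:Mul1,r4:29,r5:31
cycle 14: stall // r0:Add1,r1:10,r2:3,r3:Mul1,r4:29,r5:31
cycle 15: stall // r0:Add1,r1:10,r2:3,r3:Mul1,r4:29,r5:31
cycle 16: stall // r0:Add1,r1:10,r2:3,r3:Mul1,r4:29,r5:31
cycle 17: CDB Mul1=700; issue MUL r0<-Mul1 // r0:Mul1,r1:10,r2:3,r3:700,r4:29,r5:31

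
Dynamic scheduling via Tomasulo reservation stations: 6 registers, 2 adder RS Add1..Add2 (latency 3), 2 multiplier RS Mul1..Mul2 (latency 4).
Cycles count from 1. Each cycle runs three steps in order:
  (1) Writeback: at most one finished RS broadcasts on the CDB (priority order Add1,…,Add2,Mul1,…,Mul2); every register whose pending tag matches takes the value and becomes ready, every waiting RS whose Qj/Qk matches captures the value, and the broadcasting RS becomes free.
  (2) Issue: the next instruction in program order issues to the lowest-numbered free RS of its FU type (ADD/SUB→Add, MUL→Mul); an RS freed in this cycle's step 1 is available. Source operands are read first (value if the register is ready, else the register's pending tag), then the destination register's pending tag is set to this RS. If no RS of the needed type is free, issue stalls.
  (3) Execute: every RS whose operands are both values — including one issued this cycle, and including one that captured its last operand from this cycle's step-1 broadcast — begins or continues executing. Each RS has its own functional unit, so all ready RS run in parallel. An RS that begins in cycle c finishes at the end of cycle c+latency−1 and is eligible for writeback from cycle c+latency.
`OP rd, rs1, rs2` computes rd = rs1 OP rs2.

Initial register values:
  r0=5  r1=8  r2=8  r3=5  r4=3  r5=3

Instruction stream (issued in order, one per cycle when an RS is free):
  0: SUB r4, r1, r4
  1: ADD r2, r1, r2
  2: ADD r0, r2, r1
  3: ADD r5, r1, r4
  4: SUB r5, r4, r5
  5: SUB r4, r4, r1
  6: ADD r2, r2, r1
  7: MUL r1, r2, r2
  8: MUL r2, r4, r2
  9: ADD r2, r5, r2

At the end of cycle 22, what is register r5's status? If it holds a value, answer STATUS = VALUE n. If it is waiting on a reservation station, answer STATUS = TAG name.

STATUS = VALUE -8

cycle 1: issue SUB r4<-Add1 // r0:5,r1:8,r2:8,r3:5,r4:Add1,r5:3
cycle 2: issue ADD r2<-Add2 // r0:5,r1:8,r2:Add2,r3:5,r4:Add1,r5:3
cycle 3: stall // r0:5,r1:8,r2:Add2,r3:5,r4:Add1,r5:3
cycle 4: CDB Add1=5; issue ADD r0<-Add1 // r0:Add1,r1:8,r2:Add2,r3:5,r4:5,r5:3
cycle 5: CDB Add2=16; issue ADD r5<-Add2 // r0:Add1,r1:8,r2:16,r3:5,r4:5,r5:Add2
cycle 6: stall // r0:Add1,r1:8,r2:16,r3:5,r4:5,r5:Add2
cycle 7: stall // r0:Add1,r1:8,r2:16,r3:5,r4:5,r5:Add2
cycle 8: CDB Add1=24; issue SUB r5<-Add1 // r0:24,r1:8,r2:16,r3:5,r4:5,r5:Add1
cycle 9: CDB Add2=13; issue SUB r4<-Add2 // r0:24,r1:8,r2:16,r3:5,r4:Add2,r5:Add1
cycle 10: stall // r0:24,r1:8,r2:16,r3:5,r4:Add2,r5:Add1
cycle 11: stall // r0:24,r1:8,r2:16,r3:5,r4:Add2,r5:Add1
cycle 12: CDB Add1=-8; issue ADD r2<-Add1 // r0:24,r1:8,r2:Add1,r3:5,r4:Add2,r5:-8
cycle 13: CDB Add2=-3; issue MUL r1<-Mul1 // r0:24,r1:Mul1,r2:Add1,r3:5,r4:-3,r5:-8
cycle 14: issue MUL r2<-Mul2 // r0:24,r1:Mul1,r2:Mul2,r3:5,r4:-3,r5:-8
cycle 15: CDB Add1=24; issue ADD r2<-Add1 // r0:24,r1:Mul1,r2:Add1,r3:5,r4:-3,r5:-8
cycle 16: - // r0:24,r1:Mul1,r2:Add1,r3:5,r4:-3,r5:-8
cycle 17: - // r0:24,r1:Mul1,r2:Add1,r3:5,r4:-3,r5:-8
cycle 18: - // r0:24,r1:Mul1,r2:Add1,r3:5,r4:-3,r5:-8
cycle 19: CDB Mul1=576 // r0:24,r1:576,r2:Add1,r3:5,r4:-3,r5:-8
cycle 20: CDB Mul2=-72 // r0:24,r1:576,r2:Add1,r3:5,r4:-3,r5:-8
cycle 21: - // r0:24,r1:576,r2:Add1,r3:5,r4:-3,r5:-8
cycle 22: - // r0:24,r1:576,r2:Add1,r3:5,r4:-3,r5:-8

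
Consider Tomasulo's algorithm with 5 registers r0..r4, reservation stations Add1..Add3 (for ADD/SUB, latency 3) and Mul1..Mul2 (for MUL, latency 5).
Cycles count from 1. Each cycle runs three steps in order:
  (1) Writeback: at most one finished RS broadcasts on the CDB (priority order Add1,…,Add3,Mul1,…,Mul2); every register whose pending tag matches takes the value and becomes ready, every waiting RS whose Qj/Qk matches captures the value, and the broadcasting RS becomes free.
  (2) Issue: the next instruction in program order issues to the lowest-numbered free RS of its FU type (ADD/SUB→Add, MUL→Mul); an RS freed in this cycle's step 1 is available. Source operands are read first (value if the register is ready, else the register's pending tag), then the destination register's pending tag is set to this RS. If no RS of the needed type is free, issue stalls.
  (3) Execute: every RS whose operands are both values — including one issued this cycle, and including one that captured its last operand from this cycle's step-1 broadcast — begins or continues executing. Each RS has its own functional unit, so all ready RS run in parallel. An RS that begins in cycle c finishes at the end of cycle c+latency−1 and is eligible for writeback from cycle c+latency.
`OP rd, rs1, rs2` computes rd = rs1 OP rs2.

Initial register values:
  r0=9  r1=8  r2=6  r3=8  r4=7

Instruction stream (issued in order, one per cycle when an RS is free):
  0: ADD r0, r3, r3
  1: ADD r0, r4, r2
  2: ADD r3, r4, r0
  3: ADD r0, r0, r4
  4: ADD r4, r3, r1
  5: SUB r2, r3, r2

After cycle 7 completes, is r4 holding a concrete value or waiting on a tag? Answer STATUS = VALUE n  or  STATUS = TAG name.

STATUS = TAG Add2

  c1: issue ADD r0<-Add1  regs: r0:Add1,r1:8,r2:6,r3:8,r4:7
  c2: issue ADD r0<-Add2  regs: r0:Add2,r1:8,r2:6,r3:8,r4:7
  c3: issue ADD r3<-Add3  regs: r0:Add2,r1:8,r2:6,r3:Add3,r4:7
  c4: CDB Add1=16; issue ADD r0<-Add1  regs: r0:Add1,r1:8,r2:6,r3:Add3,r4:7
  c5: CDB Add2=13; issue ADD r4<-Add2  regs: r0:Add1,r1:8,r2:6,r3:Add3,r4:Add2
  c6: stall  regs: r0:Add1,r1:8,r2:6,r3:Add3,r4:Add2
  c7: stall  regs: r0:Add1,r1:8,r2:6,r3:Add3,r4:Add2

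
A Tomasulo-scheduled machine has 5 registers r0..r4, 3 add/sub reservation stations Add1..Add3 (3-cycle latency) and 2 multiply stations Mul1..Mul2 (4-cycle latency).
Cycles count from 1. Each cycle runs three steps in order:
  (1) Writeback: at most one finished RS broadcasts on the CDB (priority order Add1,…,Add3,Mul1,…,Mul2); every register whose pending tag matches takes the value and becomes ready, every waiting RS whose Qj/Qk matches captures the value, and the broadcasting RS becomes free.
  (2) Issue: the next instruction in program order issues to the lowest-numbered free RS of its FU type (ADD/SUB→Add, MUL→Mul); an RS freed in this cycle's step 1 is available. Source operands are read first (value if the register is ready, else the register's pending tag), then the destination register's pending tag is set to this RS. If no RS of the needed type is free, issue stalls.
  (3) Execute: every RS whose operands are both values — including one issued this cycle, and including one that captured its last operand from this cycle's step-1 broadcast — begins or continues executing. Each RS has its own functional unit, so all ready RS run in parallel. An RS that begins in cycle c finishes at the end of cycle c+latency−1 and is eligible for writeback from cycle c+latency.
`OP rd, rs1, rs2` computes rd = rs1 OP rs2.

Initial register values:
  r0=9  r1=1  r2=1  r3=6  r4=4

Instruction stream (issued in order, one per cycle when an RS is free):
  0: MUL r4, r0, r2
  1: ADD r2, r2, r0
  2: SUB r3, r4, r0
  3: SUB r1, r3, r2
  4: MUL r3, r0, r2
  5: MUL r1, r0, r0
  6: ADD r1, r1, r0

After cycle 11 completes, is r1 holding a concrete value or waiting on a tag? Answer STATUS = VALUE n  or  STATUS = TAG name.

STATUS = TAG Add1

cycle 1: issue MUL r4<-Mul1 // r0:9,r1:1,r2:1,r3:6,r4:Mul1
cycle 2: issue ADD r2<-Add1 // r0:9,r1:1,r2:Add1,r3:6,r4:Mul1
cycle 3: issue SUB r3<-Add2 // r0:9,r1:1,r2:Add1,r3:Add2,r4:Mul1
cycle 4: issue SUB r1<-Add3 // r0:9,r1:Add3,r2:Add1,r3:Add2,r4:Mul1
cycle 5: CDB Add1=10; issue MUL r3<-Mul2 // r0:9,r1:Add3,r2:10,r3:Mul2,r4:Mul1
cycle 6: CDB Mul1=9; issue MUL r1<-Mul1 // r0:9,r1:Mul1,r2:10,r3:Mul2,r4:9
cycle 7: issue ADD r1<-Add1 // r0:9,r1:Add1,r2:10,r3:Mul2,r4:9
cycle 8: - // r0:9,r1:Add1,r2:10,r3:Mul2,r4:9
cycle 9: CDB Add2=0 // r0:9,r1:Add1,r2:10,r3:Mul2,r4:9
cycle 10: CDB Mul1=81 // r0:9,r1:Add1,r2:10,r3:Mul2,r4:9
cycle 11: CDB Mul2=90 // r0:9,r1:Add1,r2:10,r3:90,r4:9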